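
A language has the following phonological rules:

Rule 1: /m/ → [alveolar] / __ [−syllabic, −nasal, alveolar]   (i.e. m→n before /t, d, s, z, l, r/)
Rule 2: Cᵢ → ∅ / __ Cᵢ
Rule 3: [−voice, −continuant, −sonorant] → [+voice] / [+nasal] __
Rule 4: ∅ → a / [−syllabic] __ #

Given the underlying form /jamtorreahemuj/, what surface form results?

Rule 1 (nasal place assimilation): /m/ precedes the alveolar consonant /t/, so it assimilates in place to [n]. /jamtorreahemuj/ → jantorreahemuj.
Rule 2 (degemination): /rr/ is a geminate; the first /r/ deletes. /jantorreahemuj/ → jantoreahemuj.
Rule 3 (post-nasal voicing): /t/ is a voiceless stop immediately after the nasal /n/, so it voices to [d]. /jantoreahemuj/ → jandoreahemuj.
Rule 4 (final a-epenthesis): the form ends in the consonant /j/, so [a] is inserted word-finally. /jandoreahemuj/ → jandoreahemuja.

jandoreahemuja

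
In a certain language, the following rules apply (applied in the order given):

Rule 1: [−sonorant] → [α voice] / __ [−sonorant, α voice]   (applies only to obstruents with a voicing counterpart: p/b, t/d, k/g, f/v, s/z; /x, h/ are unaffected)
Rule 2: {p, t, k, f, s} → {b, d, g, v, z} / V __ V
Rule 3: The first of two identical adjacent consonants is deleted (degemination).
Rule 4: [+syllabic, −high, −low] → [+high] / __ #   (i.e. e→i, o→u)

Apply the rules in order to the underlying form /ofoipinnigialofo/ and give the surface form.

Rule 1 (regressive voicing assimilation): no segment meets the environment; /ofoipinnigialofo/ is unchanged.
Rule 2 (intervocalic voicing): /f/ is a voiceless obstruent between vowels /o/ and /o/, so it voices to [v]. /p/ is a voiceless obstruent between vowels /i/ and /i/, so it voices to [b]. /f/ is a voiceless obstruent between vowels /o/ and /o/, so it voices to [v]. /ofoipinnigialofo/ → ovoibinnigialovo.
Rule 3 (degemination): /nn/ is a geminate; the first /n/ deletes. /ovoibinnigialovo/ → ovoibinigialovo.
Rule 4 (final vowel raising): /o/ is a mid vowel in word-final position, so it raises to [u]. /ovoibinigialovo/ → ovoibinigialovu.

ovoibinigialovu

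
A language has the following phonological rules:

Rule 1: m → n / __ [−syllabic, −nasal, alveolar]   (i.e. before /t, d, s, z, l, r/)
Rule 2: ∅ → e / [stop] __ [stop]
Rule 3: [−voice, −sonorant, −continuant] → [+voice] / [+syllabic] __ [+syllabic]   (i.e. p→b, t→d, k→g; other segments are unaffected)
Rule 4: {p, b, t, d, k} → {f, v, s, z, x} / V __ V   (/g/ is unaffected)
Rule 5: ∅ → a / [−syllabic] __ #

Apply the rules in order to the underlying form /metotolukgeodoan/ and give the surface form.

mezozolugegeozoana

Rule 1 (nasal place assimilation): no segment meets the environment; /metotolukgeodoan/ is unchanged.
Rule 2 (stop-cluster e-epenthesis): /k/ and /g/ form a stop–stop cluster, so [e] is inserted between them. /metotolukgeodoan/ → metotolukegeodoan.
Rule 3 (intervocalic voicing): /t/ is a voiceless stop between vowels /e/ and /o/, so it voices to [d]. /t/ is a voiceless stop between vowels /o/ and /o/, so it voices to [d]. /k/ is a voiceless stop between vowels /u/ and /e/, so it voices to [g]. /metotolukegeodoan/ → medodolugegeodoan.
Rule 4 (intervocalic spirantization): /d/ is a stop between vowels /e/ and /o/, so it spirantizes to the fricative [z]. /d/ is a stop between vowels /o/ and /o/, so it spirantizes to the fricative [z]. /d/ is a stop between vowels /o/ and /o/, so it spirantizes to the fricative [z]. /medodolugegeodoan/ → mezozolugegeozoan.
Rule 5 (final a-epenthesis): the form ends in the consonant /n/, so [a] is inserted word-finally. /mezozolugegeozoan/ → mezozolugegeozoana.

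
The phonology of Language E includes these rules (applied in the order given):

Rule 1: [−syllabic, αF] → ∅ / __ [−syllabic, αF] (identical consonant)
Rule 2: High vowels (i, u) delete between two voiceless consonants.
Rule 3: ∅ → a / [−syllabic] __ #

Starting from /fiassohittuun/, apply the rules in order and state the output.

fiasohtuuna

Rule 1 (degemination): /ss/ is a geminate; the first /s/ deletes. /tt/ is a geminate; the first /t/ deletes. /fiassohittuun/ → fiasohituun.
Rule 2 (high vowel syncope): /i/ is a high vowel flanked by voiceless consonants /h/ and /t/, so it deletes. /fiasohituun/ → fiasohtuun.
Rule 3 (final a-epenthesis): the form ends in the consonant /n/, so [a] is inserted word-finally. /fiasohtuun/ → fiasohtuuna.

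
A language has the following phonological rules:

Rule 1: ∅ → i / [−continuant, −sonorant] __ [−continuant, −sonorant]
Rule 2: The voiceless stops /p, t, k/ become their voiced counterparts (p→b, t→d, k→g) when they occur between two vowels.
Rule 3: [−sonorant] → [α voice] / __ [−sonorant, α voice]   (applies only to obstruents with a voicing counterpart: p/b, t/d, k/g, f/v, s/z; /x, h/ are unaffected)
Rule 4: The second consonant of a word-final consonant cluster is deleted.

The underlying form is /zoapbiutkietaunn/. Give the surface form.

Rule 1 (stop-cluster i-epenthesis): /p/ and /b/ form a stop–stop cluster, so [i] is inserted between them. /t/ and /k/ form a stop–stop cluster, so [i] is inserted between them. /zoapbiutkietaunn/ → zoapibiutikietaunn.
Rule 2 (intervocalic voicing): /p/ is a voiceless stop between vowels /a/ and /i/, so it voices to [b]. /t/ is a voiceless stop between vowels /u/ and /i/, so it voices to [d]. /k/ is a voiceless stop between vowels /i/ and /i/, so it voices to [g]. /t/ is a voiceless stop between vowels /e/ and /a/, so it voices to [d]. /zoapibiutikietaunn/ → zoabibiudigiedaunn.
Rule 3 (regressive voicing assimilation): no segment meets the environment; /zoabibiudigiedaunn/ is unchanged.
Rule 4 (final cluster simplification): /n/ is the second consonant of a word-final cluster /nn/, so it deletes. /zoabibiudigiedaunn/ → zoabibiudigiedaun.

zoabibiudigiedaun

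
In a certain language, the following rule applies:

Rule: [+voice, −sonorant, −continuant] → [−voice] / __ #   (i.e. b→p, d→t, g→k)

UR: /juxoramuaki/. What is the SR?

No segment of /juxoramuaki/ meets the structural description of the rule, so the form surfaces unchanged.

juxoramuaki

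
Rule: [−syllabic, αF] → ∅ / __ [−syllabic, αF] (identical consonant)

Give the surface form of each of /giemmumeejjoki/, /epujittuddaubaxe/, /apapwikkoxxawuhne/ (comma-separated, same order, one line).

/giemmumeejjoki/: /mm/ is a geminate; the first /m/ deletes. /jj/ is a geminate; the first /j/ deletes. → [giemumeejoki].
/epujittuddaubaxe/: /tt/ is a geminate; the first /t/ deletes. /dd/ is a geminate; the first /d/ deletes. → [epujitudaubaxe].
/apapwikkoxxawuhne/: /kk/ is a geminate; the first /k/ deletes. /xx/ is a geminate; the first /x/ deletes. → [apapwikoxawuhne].

giemumeejoki, epujitudaubaxe, apapwikoxawuhne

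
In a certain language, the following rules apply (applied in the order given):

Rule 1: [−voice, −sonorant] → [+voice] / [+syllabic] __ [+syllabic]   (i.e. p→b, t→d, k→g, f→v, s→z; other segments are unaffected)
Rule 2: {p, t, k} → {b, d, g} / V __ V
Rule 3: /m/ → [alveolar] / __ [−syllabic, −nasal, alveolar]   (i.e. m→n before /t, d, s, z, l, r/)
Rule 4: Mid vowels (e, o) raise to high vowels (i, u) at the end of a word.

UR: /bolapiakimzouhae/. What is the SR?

Rule 1 (intervocalic voicing): /p/ is a voiceless obstruent between vowels /a/ and /i/, so it voices to [b]. /k/ is a voiceless obstruent between vowels /a/ and /i/, so it voices to [g]. /bolapiakimzouhae/ → bolabiagimzouhae.
Rule 2 (intervocalic voicing): no segment meets the environment; /bolabiagimzouhae/ is unchanged.
Rule 3 (nasal place assimilation): /m/ precedes the alveolar consonant /z/, so it assimilates in place to [n]. /bolabiagimzouhae/ → bolabiaginzouhae.
Rule 4 (final vowel raising): /e/ is a mid vowel in word-final position, so it raises to [i]. /bolabiaginzouhae/ → bolabiaginzouhai.

bolabiaginzouhai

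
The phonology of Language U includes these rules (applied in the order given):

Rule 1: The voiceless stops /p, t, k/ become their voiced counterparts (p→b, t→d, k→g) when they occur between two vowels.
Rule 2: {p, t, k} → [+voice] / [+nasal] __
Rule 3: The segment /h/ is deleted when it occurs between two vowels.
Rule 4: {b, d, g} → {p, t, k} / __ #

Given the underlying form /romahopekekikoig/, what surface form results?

Rule 1 (intervocalic voicing): /p/ is a voiceless stop between vowels /o/ and /e/, so it voices to [b]. /k/ is a voiceless stop between vowels /e/ and /e/, so it voices to [g]. /k/ is a voiceless stop between vowels /e/ and /i/, so it voices to [g]. /k/ is a voiceless stop between vowels /i/ and /o/, so it voices to [g]. /romahopekekikoig/ → romahobegegigoig.
Rule 2 (post-nasal voicing): no segment meets the environment; /romahobegegigoig/ is unchanged.
Rule 3 (intervocalic h-deletion): /h/ occurs between vowels /a/ and /o/, so it deletes. /romahobegegigoig/ → romaobegegigoig.
Rule 4 (final devoicing): /g/ is a voiced stop in word-final position, so it devoices to [k]. /romaobegegigoig/ → romaobegegigoik.

romaobegegigoik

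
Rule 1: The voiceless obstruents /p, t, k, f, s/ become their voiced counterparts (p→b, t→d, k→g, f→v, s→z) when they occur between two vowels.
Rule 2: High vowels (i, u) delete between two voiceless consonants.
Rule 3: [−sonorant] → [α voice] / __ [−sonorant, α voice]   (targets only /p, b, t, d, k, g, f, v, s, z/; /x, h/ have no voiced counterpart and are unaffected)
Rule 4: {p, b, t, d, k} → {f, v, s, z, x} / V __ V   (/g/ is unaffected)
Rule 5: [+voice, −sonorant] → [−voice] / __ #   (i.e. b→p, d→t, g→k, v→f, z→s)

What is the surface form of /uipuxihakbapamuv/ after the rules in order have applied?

Rule 1 (intervocalic voicing): /p/ is a voiceless obstruent between vowels /i/ and /u/, so it voices to [b]. /p/ is a voiceless obstruent between vowels /a/ and /a/, so it voices to [b]. /uipuxihakbapamuv/ → uibuxihakbabamuv.
Rule 2 (high vowel syncope): /i/ is a high vowel flanked by voiceless consonants /x/ and /h/, so it deletes. /uibuxihakbabamuv/ → uibuxhakbabamuv.
Rule 3 (regressive voicing assimilation): /k/ precedes the voiced obstruent /b/, so it voices to [g] by assimilation. /uibuxhakbabamuv/ → uibuxhagbabamuv.
Rule 4 (intervocalic spirantization): /b/ is a stop between vowels /i/ and /u/, so it spirantizes to the fricative [v]. /b/ is a stop between vowels /a/ and /a/, so it spirantizes to the fricative [v]. /uibuxhagbabamuv/ → uivuxhagbavamuv.
Rule 5 (final devoicing): /v/ is a voiced obstruent in word-final position, so it devoices to [f]. /uivuxhagbavamuv/ → uivuxhagbavamuf.

uivuxhagbavamuf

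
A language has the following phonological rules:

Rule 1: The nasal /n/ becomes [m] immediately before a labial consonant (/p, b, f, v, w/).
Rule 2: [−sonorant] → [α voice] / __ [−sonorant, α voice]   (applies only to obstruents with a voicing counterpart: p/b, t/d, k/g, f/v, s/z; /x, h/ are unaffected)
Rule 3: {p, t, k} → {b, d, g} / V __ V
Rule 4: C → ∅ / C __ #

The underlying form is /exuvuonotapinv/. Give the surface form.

exuvuonodabim

Rule 1 (nasal place assimilation): /n/ precedes the labial consonant /v/, so it assimilates in place to [m]. /exuvuonotapinv/ → exuvuonotapimv.
Rule 2 (regressive voicing assimilation): no segment meets the environment; /exuvuonotapimv/ is unchanged.
Rule 3 (intervocalic voicing): /t/ is a voiceless stop between vowels /o/ and /a/, so it voices to [d]. /p/ is a voiceless stop between vowels /a/ and /i/, so it voices to [b]. /exuvuonotapimv/ → exuvuonodabimv.
Rule 4 (final cluster simplification): /v/ is the second consonant of a word-final cluster /mv/, so it deletes. /exuvuonodabimv/ → exuvuonodabim.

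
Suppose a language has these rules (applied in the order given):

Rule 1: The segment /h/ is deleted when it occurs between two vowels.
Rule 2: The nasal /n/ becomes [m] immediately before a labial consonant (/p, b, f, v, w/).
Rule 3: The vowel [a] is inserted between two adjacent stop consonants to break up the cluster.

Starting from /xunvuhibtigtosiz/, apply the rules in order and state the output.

xumvuibatigatosiz

Rule 1 (intervocalic h-deletion): /h/ occurs between vowels /u/ and /i/, so it deletes. /xunvuhibtigtosiz/ → xunvuibtigtosiz.
Rule 2 (nasal place assimilation): /n/ precedes the labial consonant /v/, so it assimilates in place to [m]. /xunvuibtigtosiz/ → xumvuibtigtosiz.
Rule 3 (stop-cluster a-epenthesis): /b/ and /t/ form a stop–stop cluster, so [a] is inserted between them. /g/ and /t/ form a stop–stop cluster, so [a] is inserted between them. /xumvuibtigtosiz/ → xumvuibatigatosiz.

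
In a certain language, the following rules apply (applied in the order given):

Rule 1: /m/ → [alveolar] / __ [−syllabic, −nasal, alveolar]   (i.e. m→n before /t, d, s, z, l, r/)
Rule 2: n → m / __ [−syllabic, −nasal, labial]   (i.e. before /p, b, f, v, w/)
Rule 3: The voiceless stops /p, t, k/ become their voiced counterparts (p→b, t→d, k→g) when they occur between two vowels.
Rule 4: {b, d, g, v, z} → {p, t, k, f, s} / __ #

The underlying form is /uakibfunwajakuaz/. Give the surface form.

uagibfumwajaguas

Rule 1 (nasal place assimilation): no segment meets the environment; /uakibfunwajakuaz/ is unchanged.
Rule 2 (nasal place assimilation): /n/ precedes the labial consonant /w/, so it assimilates in place to [m]. /uakibfunwajakuaz/ → uakibfumwajakuaz.
Rule 3 (intervocalic voicing): /k/ is a voiceless stop between vowels /a/ and /i/, so it voices to [g]. /k/ is a voiceless stop between vowels /a/ and /u/, so it voices to [g]. /uakibfumwajakuaz/ → uagibfumwajaguaz.
Rule 4 (final devoicing): /z/ is a voiced obstruent in word-final position, so it devoices to [s]. /uagibfumwajaguaz/ → uagibfumwajaguas.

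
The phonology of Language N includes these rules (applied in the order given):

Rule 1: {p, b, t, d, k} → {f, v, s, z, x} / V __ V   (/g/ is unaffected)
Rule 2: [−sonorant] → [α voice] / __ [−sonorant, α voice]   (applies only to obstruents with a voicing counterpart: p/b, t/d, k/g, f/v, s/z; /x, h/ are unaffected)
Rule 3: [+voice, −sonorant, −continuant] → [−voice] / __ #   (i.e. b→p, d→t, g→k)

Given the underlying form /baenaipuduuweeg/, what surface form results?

Rule 1 (intervocalic spirantization): /p/ is a stop between vowels /i/ and /u/, so it spirantizes to the fricative [f]. /d/ is a stop between vowels /u/ and /u/, so it spirantizes to the fricative [z]. /baenaipuduuweeg/ → baenaifuzuuweeg.
Rule 2 (regressive voicing assimilation): no segment meets the environment; /baenaifuzuuweeg/ is unchanged.
Rule 3 (final devoicing): /g/ is a voiced stop in word-final position, so it devoices to [k]. /baenaifuzuuweeg/ → baenaifuzuuweek.

baenaifuzuuweek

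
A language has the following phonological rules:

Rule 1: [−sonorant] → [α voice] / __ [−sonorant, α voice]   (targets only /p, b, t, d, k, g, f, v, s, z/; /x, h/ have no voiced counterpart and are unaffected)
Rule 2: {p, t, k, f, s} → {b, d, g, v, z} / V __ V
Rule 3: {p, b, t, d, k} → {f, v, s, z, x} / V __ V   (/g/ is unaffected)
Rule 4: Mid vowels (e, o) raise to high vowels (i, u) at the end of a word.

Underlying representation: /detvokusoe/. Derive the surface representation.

Rule 1 (regressive voicing assimilation): /t/ precedes the voiced obstruent /v/, so it voices to [d] by assimilation. /detvokusoe/ → dedvokusoe.
Rule 2 (intervocalic voicing): /k/ is a voiceless obstruent between vowels /o/ and /u/, so it voices to [g]. /s/ is a voiceless obstruent between vowels /u/ and /o/, so it voices to [z]. /dedvokusoe/ → dedvoguzoe.
Rule 3 (intervocalic spirantization): no segment meets the environment; /dedvoguzoe/ is unchanged.
Rule 4 (final vowel raising): /e/ is a mid vowel in word-final position, so it raises to [i]. /dedvoguzoe/ → dedvoguzoi.

dedvoguzoi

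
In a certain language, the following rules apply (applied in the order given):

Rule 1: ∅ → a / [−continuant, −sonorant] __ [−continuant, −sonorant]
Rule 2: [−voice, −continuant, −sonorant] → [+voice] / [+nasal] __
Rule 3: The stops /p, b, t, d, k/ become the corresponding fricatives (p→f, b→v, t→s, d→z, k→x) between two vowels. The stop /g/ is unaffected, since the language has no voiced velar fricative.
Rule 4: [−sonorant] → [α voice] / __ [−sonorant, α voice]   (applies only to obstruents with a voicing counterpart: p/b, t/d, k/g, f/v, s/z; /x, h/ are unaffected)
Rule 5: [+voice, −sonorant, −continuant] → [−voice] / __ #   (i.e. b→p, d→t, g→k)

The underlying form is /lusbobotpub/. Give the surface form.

luzbovosafup

Rule 1 (stop-cluster a-epenthesis): /t/ and /p/ form a stop–stop cluster, so [a] is inserted between them. /lusbobotpub/ → lusbobotapub.
Rule 2 (post-nasal voicing): no segment meets the environment; /lusbobotapub/ is unchanged.
Rule 3 (intervocalic spirantization): /b/ is a stop between vowels /o/ and /o/, so it spirantizes to the fricative [v]. /t/ is a stop between vowels /o/ and /a/, so it spirantizes to the fricative [s]. /p/ is a stop between vowels /a/ and /u/, so it spirantizes to the fricative [f]. /lusbobotapub/ → lusbovosafub.
Rule 4 (regressive voicing assimilation): /s/ precedes the voiced obstruent /b/, so it voices to [z] by assimilation. /lusbovosafub/ → luzbovosafub.
Rule 5 (final devoicing): /b/ is a voiced stop in word-final position, so it devoices to [p]. /luzbovosafub/ → luzbovosafup.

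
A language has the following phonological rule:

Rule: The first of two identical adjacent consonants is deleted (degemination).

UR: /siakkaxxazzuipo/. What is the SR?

/kk/ is a geminate; the first /k/ deletes.
/xx/ is a geminate; the first /x/ deletes.
/zz/ is a geminate; the first /z/ deletes.
Surface form: [siakaxazuipo].

siakaxazuipo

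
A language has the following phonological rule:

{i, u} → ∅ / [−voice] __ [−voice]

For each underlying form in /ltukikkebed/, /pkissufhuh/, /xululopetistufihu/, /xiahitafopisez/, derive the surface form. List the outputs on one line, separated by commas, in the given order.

/ltukikkebed/: /u/ is a high vowel flanked by voiceless consonants /t/ and /k/, so it deletes. /i/ is a high vowel flanked by voiceless consonants /k/ and /k/, so it deletes. → [ltkkkebed].
/pkissufhuh/: /i/ is a high vowel flanked by voiceless consonants /k/ and /s/, so it deletes. /u/ is a high vowel flanked by voiceless consonants /s/ and /f/, so it deletes. /u/ is a high vowel flanked by voiceless consonants /h/ and /h/, so it deletes. → [pkssfhh].
/xululopetistufihu/: /i/ is a high vowel flanked by voiceless consonants /t/ and /s/, so it deletes. /u/ is a high vowel flanked by voiceless consonants /t/ and /f/, so it deletes. /i/ is a high vowel flanked by voiceless consonants /f/ and /h/, so it deletes. → [xululopetstfhu].
/xiahitafopisez/: /i/ is a high vowel flanked by voiceless consonants /h/ and /t/, so it deletes. /i/ is a high vowel flanked by voiceless consonants /p/ and /s/, so it deletes. → [xiahtafopsez].

ltkkkebed, pkssfhh, xululopetstfhu, xiahtafopsez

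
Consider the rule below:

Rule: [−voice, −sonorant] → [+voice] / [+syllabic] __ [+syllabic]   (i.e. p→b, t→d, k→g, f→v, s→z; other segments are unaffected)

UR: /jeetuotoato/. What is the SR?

jeeduodoado

/t/ is a voiceless obstruent between vowels /e/ and /u/, so it voices to [d].
/t/ is a voiceless obstruent between vowels /o/ and /o/, so it voices to [d].
/t/ is a voiceless obstruent between vowels /a/ and /o/, so it voices to [d].
Surface form: [jeeduodoado].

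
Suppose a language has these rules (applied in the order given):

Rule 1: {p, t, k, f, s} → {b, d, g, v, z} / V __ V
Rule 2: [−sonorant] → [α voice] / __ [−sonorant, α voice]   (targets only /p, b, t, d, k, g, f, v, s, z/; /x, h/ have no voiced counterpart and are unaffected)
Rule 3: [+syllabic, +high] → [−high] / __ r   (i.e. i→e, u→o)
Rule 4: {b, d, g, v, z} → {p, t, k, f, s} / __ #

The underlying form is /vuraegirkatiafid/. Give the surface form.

voraegerkadiavit

Rule 1 (intervocalic voicing): /t/ is a voiceless obstruent between vowels /a/ and /i/, so it voices to [d]. /f/ is a voiceless obstruent between vowels /a/ and /i/, so it voices to [v]. /vuraegirkatiafid/ → vuraegirkadiavid.
Rule 2 (regressive voicing assimilation): no segment meets the environment; /vuraegirkadiavid/ is unchanged.
Rule 3 (pre-rhotic lowering): /u/ is a high vowel immediately before /r/, so it lowers to [o]. /i/ is a high vowel immediately before /r/, so it lowers to [e]. /vuraegirkadiavid/ → voraegerkadiavid.
Rule 4 (final devoicing): /d/ is a voiced obstruent in word-final position, so it devoices to [t]. /voraegerkadiavid/ → voraegerkadiavit.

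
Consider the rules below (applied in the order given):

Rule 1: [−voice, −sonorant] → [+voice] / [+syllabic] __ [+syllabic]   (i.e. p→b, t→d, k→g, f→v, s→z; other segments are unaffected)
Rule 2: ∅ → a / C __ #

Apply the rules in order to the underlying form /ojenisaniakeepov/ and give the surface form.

Rule 1 (intervocalic voicing): /s/ is a voiceless obstruent between vowels /i/ and /a/, so it voices to [z]. /k/ is a voiceless obstruent between vowels /a/ and /e/, so it voices to [g]. /p/ is a voiceless obstruent between vowels /e/ and /o/, so it voices to [b]. /ojenisaniakeepov/ → ojenizaniageebov.
Rule 2 (final a-epenthesis): the form ends in the consonant /v/, so [a] is inserted word-finally. /ojenizaniageebov/ → ojenizaniageebova.

ojenizaniageebova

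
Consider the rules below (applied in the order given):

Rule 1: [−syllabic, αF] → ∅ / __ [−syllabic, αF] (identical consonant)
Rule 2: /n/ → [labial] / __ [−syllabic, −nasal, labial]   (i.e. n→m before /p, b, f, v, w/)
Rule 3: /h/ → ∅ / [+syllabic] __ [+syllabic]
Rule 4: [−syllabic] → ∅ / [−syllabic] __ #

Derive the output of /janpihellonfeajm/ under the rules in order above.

jampielomfeaj

Rule 1 (degemination): /ll/ is a geminate; the first /l/ deletes. /janpihellonfeajm/ → janpihelonfeajm.
Rule 2 (nasal place assimilation): /n/ precedes the labial consonant /p/, so it assimilates in place to [m]. /n/ precedes the labial consonant /f/, so it assimilates in place to [m]. /janpihelonfeajm/ → jampihelomfeajm.
Rule 3 (intervocalic h-deletion): /h/ occurs between vowels /i/ and /e/, so it deletes. /jampihelomfeajm/ → jampielomfeajm.
Rule 4 (final cluster simplification): /m/ is the second consonant of a word-final cluster /jm/, so it deletes. /jampielomfeajm/ → jampielomfeaj.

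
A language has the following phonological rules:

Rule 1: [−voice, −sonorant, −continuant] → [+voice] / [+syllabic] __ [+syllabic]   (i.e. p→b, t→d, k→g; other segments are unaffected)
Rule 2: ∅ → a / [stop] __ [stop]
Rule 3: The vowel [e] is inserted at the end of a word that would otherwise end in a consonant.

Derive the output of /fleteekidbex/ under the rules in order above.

Rule 1 (intervocalic voicing): /t/ is a voiceless stop between vowels /e/ and /e/, so it voices to [d]. /k/ is a voiceless stop between vowels /e/ and /i/, so it voices to [g]. /fleteekidbex/ → fledeegidbex.
Rule 2 (stop-cluster a-epenthesis): /d/ and /b/ form a stop–stop cluster, so [a] is inserted between them. /fledeegidbex/ → fledeegidabex.
Rule 3 (final e-epenthesis): the form ends in the consonant /x/, so [e] is inserted word-finally. /fledeegidabex/ → fledeegidabexe.

fledeegidabexe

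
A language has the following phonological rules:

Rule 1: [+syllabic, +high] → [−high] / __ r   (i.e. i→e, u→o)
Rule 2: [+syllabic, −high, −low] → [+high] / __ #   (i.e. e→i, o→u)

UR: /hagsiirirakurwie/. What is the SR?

hagsiererakorwii

Rule 1 (pre-rhotic lowering): /i/ is a high vowel immediately before /r/, so it lowers to [e]. /i/ is a high vowel immediately before /r/, so it lowers to [e]. /u/ is a high vowel immediately before /r/, so it lowers to [o]. /hagsiirirakurwie/ → hagsiererakorwie.
Rule 2 (final vowel raising): /e/ is a mid vowel in word-final position, so it raises to [i]. /hagsiererakorwie/ → hagsiererakorwii.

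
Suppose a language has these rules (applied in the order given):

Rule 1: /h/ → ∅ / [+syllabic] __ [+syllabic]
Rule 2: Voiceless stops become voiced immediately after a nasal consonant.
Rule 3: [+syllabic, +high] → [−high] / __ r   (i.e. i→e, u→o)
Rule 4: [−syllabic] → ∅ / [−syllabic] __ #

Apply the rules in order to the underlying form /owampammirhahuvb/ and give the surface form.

Rule 1 (intervocalic h-deletion): /h/ occurs between vowels /a/ and /u/, so it deletes. /owampammirhahuvb/ → owampammirhauvb.
Rule 2 (post-nasal voicing): /p/ is a voiceless stop immediately after the nasal /m/, so it voices to [b]. /owampammirhauvb/ → owambammirhauvb.
Rule 3 (pre-rhotic lowering): /i/ is a high vowel immediately before /r/, so it lowers to [e]. /owambammirhauvb/ → owambammerhauvb.
Rule 4 (final cluster simplification): /b/ is the second consonant of a word-final cluster /vb/, so it deletes. /owambammerhauvb/ → owambammerhauv.

owambammerhauv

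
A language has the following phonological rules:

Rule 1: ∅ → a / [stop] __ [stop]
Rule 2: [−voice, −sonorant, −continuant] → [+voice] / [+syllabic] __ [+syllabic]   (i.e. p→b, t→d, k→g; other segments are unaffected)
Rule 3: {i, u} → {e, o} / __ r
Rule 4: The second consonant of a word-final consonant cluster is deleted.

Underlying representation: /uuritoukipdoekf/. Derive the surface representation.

Rule 1 (stop-cluster a-epenthesis): /p/ and /d/ form a stop–stop cluster, so [a] is inserted between them. /uuritoukipdoekf/ → uuritoukipadoekf.
Rule 2 (intervocalic voicing): /t/ is a voiceless stop between vowels /i/ and /o/, so it voices to [d]. /k/ is a voiceless stop between vowels /u/ and /i/, so it voices to [g]. /p/ is a voiceless stop between vowels /i/ and /a/, so it voices to [b]. /uuritoukipadoekf/ → uuridougibadoekf.
Rule 3 (pre-rhotic lowering): /u/ is a high vowel immediately before /r/, so it lowers to [o]. /uuridougibadoekf/ → uoridougibadoekf.
Rule 4 (final cluster simplification): /f/ is the second consonant of a word-final cluster /kf/, so it deletes. /uoridougibadoekf/ → uoridougibadoek.

uoridougibadoek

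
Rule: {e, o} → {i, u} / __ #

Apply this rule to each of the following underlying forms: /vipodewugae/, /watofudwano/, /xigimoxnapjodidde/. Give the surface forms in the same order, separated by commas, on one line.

/vipodewugae/: /e/ is a mid vowel in word-final position, so it raises to [i]. → [vipodewugai].
/watofudwano/: /o/ is a mid vowel in word-final position, so it raises to [u]. → [watofudwanu].
/xigimoxnapjodidde/: /e/ is a mid vowel in word-final position, so it raises to [i]. → [xigimoxnapjodiddi].

vipodewugai, watofudwanu, xigimoxnapjodiddi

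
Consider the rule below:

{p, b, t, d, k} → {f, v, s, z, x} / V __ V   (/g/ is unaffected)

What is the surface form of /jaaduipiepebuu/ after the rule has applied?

/d/ is a stop between vowels /a/ and /u/, so it spirantizes to the fricative [z].
/p/ is a stop between vowels /i/ and /i/, so it spirantizes to the fricative [f].
/p/ is a stop between vowels /e/ and /e/, so it spirantizes to the fricative [f].
/b/ is a stop between vowels /e/ and /u/, so it spirantizes to the fricative [v].
Surface form: [jaazuifiefevuu].

jaazuifiefevuu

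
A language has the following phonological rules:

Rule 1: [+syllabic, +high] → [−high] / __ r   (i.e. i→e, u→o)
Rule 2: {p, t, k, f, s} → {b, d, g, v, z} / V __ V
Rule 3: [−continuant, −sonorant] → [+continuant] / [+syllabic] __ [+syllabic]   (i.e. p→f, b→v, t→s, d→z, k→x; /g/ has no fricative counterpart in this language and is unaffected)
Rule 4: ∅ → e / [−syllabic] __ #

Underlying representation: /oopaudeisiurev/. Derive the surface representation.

Rule 1 (pre-rhotic lowering): /u/ is a high vowel immediately before /r/, so it lowers to [o]. /oopaudeisiurev/ → oopaudeisiorev.
Rule 2 (intervocalic voicing): /p/ is a voiceless obstruent between vowels /o/ and /a/, so it voices to [b]. /s/ is a voiceless obstruent between vowels /i/ and /i/, so it voices to [z]. /oopaudeisiorev/ → oobaudeiziorev.
Rule 3 (intervocalic spirantization): /b/ is a stop between vowels /o/ and /a/, so it spirantizes to the fricative [v]. /d/ is a stop between vowels /u/ and /e/, so it spirantizes to the fricative [z]. /oobaudeiziorev/ → oovauzeiziorev.
Rule 4 (final e-epenthesis): the form ends in the consonant /v/, so [e] is inserted word-finally. /oovauzeiziorev/ → oovauzeizioreve.

oovauzeizioreve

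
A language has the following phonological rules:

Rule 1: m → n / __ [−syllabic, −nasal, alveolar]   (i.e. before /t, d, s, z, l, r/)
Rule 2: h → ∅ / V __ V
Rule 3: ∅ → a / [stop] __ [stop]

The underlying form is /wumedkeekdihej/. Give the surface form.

wumedakeekadiej

Rule 1 (nasal place assimilation): no segment meets the environment; /wumedkeekdihej/ is unchanged.
Rule 2 (intervocalic h-deletion): /h/ occurs between vowels /i/ and /e/, so it deletes. /wumedkeekdihej/ → wumedkeekdiej.
Rule 3 (stop-cluster a-epenthesis): /d/ and /k/ form a stop–stop cluster, so [a] is inserted between them. /k/ and /d/ form a stop–stop cluster, so [a] is inserted between them. /wumedkeekdiej/ → wumedakeekadiej.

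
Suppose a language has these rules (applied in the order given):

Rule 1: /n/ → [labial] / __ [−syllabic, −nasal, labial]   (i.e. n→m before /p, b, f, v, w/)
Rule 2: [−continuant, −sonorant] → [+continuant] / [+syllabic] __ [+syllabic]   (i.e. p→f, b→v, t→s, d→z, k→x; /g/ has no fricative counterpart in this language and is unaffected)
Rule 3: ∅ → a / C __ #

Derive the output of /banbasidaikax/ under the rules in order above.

Rule 1 (nasal place assimilation): /n/ precedes the labial consonant /b/, so it assimilates in place to [m]. /banbasidaikax/ → bambasidaikax.
Rule 2 (intervocalic spirantization): /d/ is a stop between vowels /i/ and /a/, so it spirantizes to the fricative [z]. /k/ is a stop between vowels /i/ and /a/, so it spirantizes to the fricative [x]. /bambasidaikax/ → bambasizaixax.
Rule 3 (final a-epenthesis): the form ends in the consonant /x/, so [a] is inserted word-finally. /bambasizaixax/ → bambasizaixaxa.

bambasizaixaxa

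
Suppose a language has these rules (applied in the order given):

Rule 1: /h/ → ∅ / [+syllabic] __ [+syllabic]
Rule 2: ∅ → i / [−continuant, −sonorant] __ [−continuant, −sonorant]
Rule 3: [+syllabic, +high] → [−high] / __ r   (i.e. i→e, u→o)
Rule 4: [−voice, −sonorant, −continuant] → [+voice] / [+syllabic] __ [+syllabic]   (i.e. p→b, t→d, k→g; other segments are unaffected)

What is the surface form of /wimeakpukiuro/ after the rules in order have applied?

Rule 1 (intervocalic h-deletion): no segment meets the environment; /wimeakpukiuro/ is unchanged.
Rule 2 (stop-cluster i-epenthesis): /k/ and /p/ form a stop–stop cluster, so [i] is inserted between them. /wimeakpukiuro/ → wimeakipukiuro.
Rule 3 (pre-rhotic lowering): /u/ is a high vowel immediately before /r/, so it lowers to [o]. /wimeakipukiuro/ → wimeakipukioro.
Rule 4 (intervocalic voicing): /k/ is a voiceless stop between vowels /a/ and /i/, so it voices to [g]. /p/ is a voiceless stop between vowels /i/ and /u/, so it voices to [b]. /k/ is a voiceless stop between vowels /u/ and /i/, so it voices to [g]. /wimeakipukioro/ → wimeagibugioro.

wimeagibugioro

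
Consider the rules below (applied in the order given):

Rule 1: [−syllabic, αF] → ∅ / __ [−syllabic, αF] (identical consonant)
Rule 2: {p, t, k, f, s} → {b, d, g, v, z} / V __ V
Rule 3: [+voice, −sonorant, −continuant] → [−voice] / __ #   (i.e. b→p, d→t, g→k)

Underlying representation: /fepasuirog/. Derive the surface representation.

Rule 1 (degemination): no segment meets the environment; /fepasuirog/ is unchanged.
Rule 2 (intervocalic voicing): /p/ is a voiceless obstruent between vowels /e/ and /a/, so it voices to [b]. /s/ is a voiceless obstruent between vowels /a/ and /u/, so it voices to [z]. /fepasuirog/ → febazuirog.
Rule 3 (final devoicing): /g/ is a voiced stop in word-final position, so it devoices to [k]. /febazuirog/ → febazuirok.

febazuirok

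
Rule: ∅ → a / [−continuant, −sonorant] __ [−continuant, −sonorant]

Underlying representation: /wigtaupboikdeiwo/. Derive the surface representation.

/g/ and /t/ form a stop–stop cluster, so [a] is inserted between them.
/p/ and /b/ form a stop–stop cluster, so [a] is inserted between them.
/k/ and /d/ form a stop–stop cluster, so [a] is inserted between them.
Surface form: [wigataupaboikadeiwo].

wigataupaboikadeiwo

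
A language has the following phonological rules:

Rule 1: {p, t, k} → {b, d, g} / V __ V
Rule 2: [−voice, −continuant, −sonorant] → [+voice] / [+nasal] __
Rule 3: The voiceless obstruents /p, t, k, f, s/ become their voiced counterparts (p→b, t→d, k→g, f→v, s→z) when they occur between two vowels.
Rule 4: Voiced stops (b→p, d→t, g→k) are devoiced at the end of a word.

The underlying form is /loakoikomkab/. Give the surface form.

loagoigomgap

Rule 1 (intervocalic voicing): /k/ is a voiceless stop between vowels /a/ and /o/, so it voices to [g]. /k/ is a voiceless stop between vowels /i/ and /o/, so it voices to [g]. /loakoikomkab/ → loagoigomkab.
Rule 2 (post-nasal voicing): /k/ is a voiceless stop immediately after the nasal /m/, so it voices to [g]. /loagoigomkab/ → loagoigomgab.
Rule 3 (intervocalic voicing): no segment meets the environment; /loagoigomgab/ is unchanged.
Rule 4 (final devoicing): /b/ is a voiced stop in word-final position, so it devoices to [p]. /loagoigomgab/ → loagoigomgap.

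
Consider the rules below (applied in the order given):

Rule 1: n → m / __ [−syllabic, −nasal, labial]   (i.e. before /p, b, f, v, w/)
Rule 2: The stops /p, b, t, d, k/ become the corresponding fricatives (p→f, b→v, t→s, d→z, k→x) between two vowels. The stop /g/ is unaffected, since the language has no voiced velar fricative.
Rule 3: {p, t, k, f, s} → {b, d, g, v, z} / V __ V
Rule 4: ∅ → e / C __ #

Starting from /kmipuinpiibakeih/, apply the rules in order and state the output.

kmivuimpiivaxeihe

Rule 1 (nasal place assimilation): /n/ precedes the labial consonant /p/, so it assimilates in place to [m]. /kmipuinpiibakeih/ → kmipuimpiibakeih.
Rule 2 (intervocalic spirantization): /p/ is a stop between vowels /i/ and /u/, so it spirantizes to the fricative [f]. /b/ is a stop between vowels /i/ and /a/, so it spirantizes to the fricative [v]. /k/ is a stop between vowels /a/ and /e/, so it spirantizes to the fricative [x]. /kmipuimpiibakeih/ → kmifuimpiivaxeih.
Rule 3 (intervocalic voicing): /f/ is a voiceless obstruent between vowels /i/ and /u/, so it voices to [v]. /kmifuimpiivaxeih/ → kmivuimpiivaxeih.
Rule 4 (final e-epenthesis): the form ends in the consonant /h/, so [e] is inserted word-finally. /kmivuimpiivaxeih/ → kmivuimpiivaxeihe.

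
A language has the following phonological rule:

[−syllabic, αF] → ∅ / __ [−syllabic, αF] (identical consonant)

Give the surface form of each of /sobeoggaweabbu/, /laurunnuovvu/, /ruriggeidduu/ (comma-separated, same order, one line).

/sobeoggaweabbu/: /gg/ is a geminate; the first /g/ deletes. /bb/ is a geminate; the first /b/ deletes. → [sobeogaweabu].
/laurunnuovvu/: /nn/ is a geminate; the first /n/ deletes. /vv/ is a geminate; the first /v/ deletes. → [laurunuovu].
/ruriggeidduu/: /gg/ is a geminate; the first /g/ deletes. /dd/ is a geminate; the first /d/ deletes. → [rurigeiduu].

sobeogaweabu, laurunuovu, rurigeiduu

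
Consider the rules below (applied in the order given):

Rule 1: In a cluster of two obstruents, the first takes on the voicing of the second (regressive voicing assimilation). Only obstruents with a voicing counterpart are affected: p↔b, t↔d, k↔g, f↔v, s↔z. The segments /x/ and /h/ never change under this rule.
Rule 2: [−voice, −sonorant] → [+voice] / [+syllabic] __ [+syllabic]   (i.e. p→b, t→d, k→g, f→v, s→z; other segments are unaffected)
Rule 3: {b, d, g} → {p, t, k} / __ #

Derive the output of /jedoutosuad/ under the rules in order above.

Rule 1 (regressive voicing assimilation): no segment meets the environment; /jedoutosuad/ is unchanged.
Rule 2 (intervocalic voicing): /t/ is a voiceless obstruent between vowels /u/ and /o/, so it voices to [d]. /s/ is a voiceless obstruent between vowels /o/ and /u/, so it voices to [z]. /jedoutosuad/ → jedoudozuad.
Rule 3 (final devoicing): /d/ is a voiced stop in word-final position, so it devoices to [t]. /jedoudozuad/ → jedoudozuat.

jedoudozuat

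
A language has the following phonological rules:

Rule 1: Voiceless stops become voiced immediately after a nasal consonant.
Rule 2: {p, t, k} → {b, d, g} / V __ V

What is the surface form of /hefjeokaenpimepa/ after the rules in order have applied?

Rule 1 (post-nasal voicing): /p/ is a voiceless stop immediately after the nasal /n/, so it voices to [b]. /hefjeokaenpimepa/ → hefjeokaenbimepa.
Rule 2 (intervocalic voicing): /k/ is a voiceless stop between vowels /o/ and /a/, so it voices to [g]. /p/ is a voiceless stop between vowels /e/ and /a/, so it voices to [b]. /hefjeokaenbimepa/ → hefjeogaenbimeba.

hefjeogaenbimeba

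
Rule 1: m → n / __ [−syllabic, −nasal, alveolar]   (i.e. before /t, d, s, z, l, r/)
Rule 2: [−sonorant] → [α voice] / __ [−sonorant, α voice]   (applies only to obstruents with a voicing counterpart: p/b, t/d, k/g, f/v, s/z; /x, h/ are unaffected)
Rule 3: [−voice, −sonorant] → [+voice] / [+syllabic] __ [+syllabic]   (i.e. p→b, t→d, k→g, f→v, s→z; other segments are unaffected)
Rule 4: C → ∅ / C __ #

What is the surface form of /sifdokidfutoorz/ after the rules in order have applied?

Rule 1 (nasal place assimilation): no segment meets the environment; /sifdokidfutoorz/ is unchanged.
Rule 2 (regressive voicing assimilation): /f/ precedes the voiced obstruent /d/, so it voices to [v] by assimilation. /d/ precedes the voiceless obstruent /f/, so it devoices to [t] by assimilation. /sifdokidfutoorz/ → sivdokitfutoorz.
Rule 3 (intervocalic voicing): /k/ is a voiceless obstruent between vowels /o/ and /i/, so it voices to [g]. /t/ is a voiceless obstruent between vowels /u/ and /o/, so it voices to [d]. /sivdokitfutoorz/ → sivdogitfudoorz.
Rule 4 (final cluster simplification): /z/ is the second consonant of a word-final cluster /rz/, so it deletes. /sivdogitfudoorz/ → sivdogitfudoor.

sivdogitfudoor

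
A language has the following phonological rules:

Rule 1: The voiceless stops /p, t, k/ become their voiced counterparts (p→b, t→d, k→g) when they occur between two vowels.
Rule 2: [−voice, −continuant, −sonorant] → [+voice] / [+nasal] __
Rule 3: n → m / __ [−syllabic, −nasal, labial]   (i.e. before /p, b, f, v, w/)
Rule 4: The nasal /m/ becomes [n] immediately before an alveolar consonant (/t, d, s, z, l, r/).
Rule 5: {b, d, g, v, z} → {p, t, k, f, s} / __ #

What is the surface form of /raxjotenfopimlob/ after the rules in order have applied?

Rule 1 (intervocalic voicing): /t/ is a voiceless stop between vowels /o/ and /e/, so it voices to [d]. /p/ is a voiceless stop between vowels /o/ and /i/, so it voices to [b]. /raxjotenfopimlob/ → raxjodenfobimlob.
Rule 2 (post-nasal voicing): no segment meets the environment; /raxjodenfobimlob/ is unchanged.
Rule 3 (nasal place assimilation): /n/ precedes the labial consonant /f/, so it assimilates in place to [m]. /raxjodenfobimlob/ → raxjodemfobimlob.
Rule 4 (nasal place assimilation): /m/ precedes the alveolar consonant /l/, so it assimilates in place to [n]. /raxjodemfobimlob/ → raxjodemfobinlob.
Rule 5 (final devoicing): /b/ is a voiced obstruent in word-final position, so it devoices to [p]. /raxjodemfobinlob/ → raxjodemfobinlop.

raxjodemfobinlop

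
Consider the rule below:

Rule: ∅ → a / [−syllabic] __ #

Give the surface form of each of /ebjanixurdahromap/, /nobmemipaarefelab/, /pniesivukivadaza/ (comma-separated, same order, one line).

/ebjanixurdahromap/: the form ends in the consonant /p/, so [a] is inserted word-finally. → [ebjanixurdahromapa].
/nobmemipaarefelab/: the form ends in the consonant /b/, so [a] is inserted word-finally. → [nobmemipaarefelaba].
/pniesivukivadaza/: the rule's environment is not met; surfaces unchanged as [pniesivukivadaza].

ebjanixurdahromapa, nobmemipaarefelaba, pniesivukivadaza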